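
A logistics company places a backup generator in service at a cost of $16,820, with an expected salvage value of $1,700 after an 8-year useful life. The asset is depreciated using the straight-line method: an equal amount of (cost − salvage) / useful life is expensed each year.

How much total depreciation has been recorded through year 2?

Depreciable base = $16,820 − $1,700 = $15,120.
Annual expense = $15,120 / 8 = $1,890.
End of year 1: book value $14,930.
End of year 2: book value $13,040.
Accumulated through year 2 = $16,820 − $13,040 = $3,780.

$3,780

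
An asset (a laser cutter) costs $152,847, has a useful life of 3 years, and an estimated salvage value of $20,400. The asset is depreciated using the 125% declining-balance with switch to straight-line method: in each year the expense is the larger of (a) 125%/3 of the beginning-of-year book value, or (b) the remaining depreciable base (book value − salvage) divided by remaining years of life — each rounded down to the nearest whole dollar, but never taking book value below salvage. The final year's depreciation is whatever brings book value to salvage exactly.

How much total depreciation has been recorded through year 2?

Depreciable base = $152,847 − $20,400 = $132,447.
Year 1: DB = ⌊$152,847 × 125%/3⌋ = $63,686; SL = ⌊$132,447/3⌋ = $44,149 → take DB $63,686. Book value $89,161.
Year 2: DB = ⌊$89,161 × 125%/3⌋ = $37,150; SL = ⌊$68,761/2⌋ = $34,380 → take DB $37,150. Book value $52,011.
Accumulated through year 2 = $152,847 − $52,011 = $100,836.

$100,836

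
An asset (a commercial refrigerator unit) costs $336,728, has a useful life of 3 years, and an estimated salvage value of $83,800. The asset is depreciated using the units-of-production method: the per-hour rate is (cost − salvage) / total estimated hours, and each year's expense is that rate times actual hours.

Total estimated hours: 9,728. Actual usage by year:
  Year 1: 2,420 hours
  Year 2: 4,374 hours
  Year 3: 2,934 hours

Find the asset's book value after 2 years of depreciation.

$160,084

Depreciable base = $336,728 − $83,800 = $252,928.
Rate = $252,928 / 9,728 hours = $26 per hour.
Year 1: 2,420 × $26 = $62,920. Book value $273,808.
Year 2: 4,374 × $26 = $113,724. Book value $160,084.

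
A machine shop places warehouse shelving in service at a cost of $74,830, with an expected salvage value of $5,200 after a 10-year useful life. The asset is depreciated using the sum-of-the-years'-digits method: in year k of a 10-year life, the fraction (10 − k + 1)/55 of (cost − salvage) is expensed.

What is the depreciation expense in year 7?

$5,064

Depreciable base = $74,830 − $5,200 = $69,630.
Sum of the years' digits = 10+9+8+7+6+5+4+3+2+1 = 55.
Year 1: $69,630 × 10/55 = $12,660. Book value $62,170.
Year 2: $69,630 × 9/55 = $11,394. Book value $50,776.
Year 3: $69,630 × 8/55 = $10,128. Book value $40,648.
Year 4: $69,630 × 7/55 = $8,862. Book value $31,786.
Year 5: $69,630 × 6/55 = $7,596. Book value $24,190.
Year 6: $69,630 × 5/55 = $6,330. Book value $17,860.
Year 7: $69,630 × 4/55 = $5,064. Book value $12,796.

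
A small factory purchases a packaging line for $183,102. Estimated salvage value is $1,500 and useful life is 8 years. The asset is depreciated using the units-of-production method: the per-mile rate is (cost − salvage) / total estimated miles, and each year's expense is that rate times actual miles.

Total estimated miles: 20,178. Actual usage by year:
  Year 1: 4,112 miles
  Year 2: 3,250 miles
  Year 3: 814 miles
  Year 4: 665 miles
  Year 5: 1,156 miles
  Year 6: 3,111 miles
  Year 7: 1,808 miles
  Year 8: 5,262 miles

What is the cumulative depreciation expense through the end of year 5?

$89,973

Depreciable base = $183,102 − $1,500 = $181,602.
Rate = $181,602 / 20,178 miles = $9 per mile.
Year 1: 4,112 × $9 = $37,008. Book value $146,094.
Year 2: 3,250 × $9 = $29,250. Book value $116,844.
Year 3: 814 × $9 = $7,326. Book value $109,518.
Year 4: 665 × $9 = $5,985. Book value $103,533.
Year 5: 1,156 × $9 = $10,404. Book value $93,129.
Accumulated through year 5 = $183,102 − $93,129 = $89,973.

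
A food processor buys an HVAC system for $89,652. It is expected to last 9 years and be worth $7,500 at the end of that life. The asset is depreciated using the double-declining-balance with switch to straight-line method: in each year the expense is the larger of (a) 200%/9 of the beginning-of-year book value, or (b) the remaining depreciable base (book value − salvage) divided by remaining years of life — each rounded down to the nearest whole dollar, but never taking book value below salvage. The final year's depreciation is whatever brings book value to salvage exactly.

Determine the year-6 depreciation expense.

$5,670

Depreciable base = $89,652 − $7,500 = $82,152.
Year 1: DB = ⌊$89,652 × 200%/9⌋ = $19,922; SL = ⌊$82,152/9⌋ = $9,128 → take DB $19,922. Book value $69,730.
Year 2: DB = ⌊$69,730 × 200%/9⌋ = $15,495; SL = ⌊$62,230/8⌋ = $7,778 → take DB $15,495. Book value $54,235.
Year 3: DB = ⌊$54,235 × 200%/9⌋ = $12,052; SL = ⌊$46,735/7⌋ = $6,676 → take DB $12,052. Book value $42,183.
Year 4: DB = ⌊$42,183 × 200%/9⌋ = $9,374; SL = ⌊$34,683/6⌋ = $5,780 → take DB $9,374. Book value $32,809.
Year 5: DB = ⌊$32,809 × 200%/9⌋ = $7,290; SL = ⌊$25,309/5⌋ = $5,061 → take DB $7,290. Book value $25,519.
Year 6: DB = ⌊$25,519 × 200%/9⌋ = $5,670; SL = ⌊$18,019/4⌋ = $4,504 → take DB $5,670. Book value $19,849.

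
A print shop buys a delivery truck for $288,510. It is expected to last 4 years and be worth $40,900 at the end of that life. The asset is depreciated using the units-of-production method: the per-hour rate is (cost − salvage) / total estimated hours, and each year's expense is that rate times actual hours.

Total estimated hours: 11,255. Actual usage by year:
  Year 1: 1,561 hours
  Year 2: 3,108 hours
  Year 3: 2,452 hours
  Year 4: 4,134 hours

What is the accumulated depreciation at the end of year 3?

$156,662

Depreciable base = $288,510 − $40,900 = $247,610.
Rate = $247,610 / 11,255 hours = $22 per hour.
Year 1: 1,561 × $22 = $34,342. Book value $254,168.
Year 2: 3,108 × $22 = $68,376. Book value $185,792.
Year 3: 2,452 × $22 = $53,944. Book value $131,848.
Accumulated through year 3 = $288,510 − $131,848 = $156,662.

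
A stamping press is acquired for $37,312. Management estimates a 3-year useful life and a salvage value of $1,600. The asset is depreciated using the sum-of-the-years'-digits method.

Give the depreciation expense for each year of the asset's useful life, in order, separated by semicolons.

$17,856; $11,904; $5,952

Depreciable base = $37,312 − $1,600 = $35,712.
Sum of the years' digits = 3+2+1 = 6.
Year 1: $35,712 × 3/6 = $17,856. Book value $19,456.
Year 2: $35,712 × 2/6 = $11,904. Book value $7,552.
Year 3: $35,712 × 1/6 = $5,952. Book value $1,600.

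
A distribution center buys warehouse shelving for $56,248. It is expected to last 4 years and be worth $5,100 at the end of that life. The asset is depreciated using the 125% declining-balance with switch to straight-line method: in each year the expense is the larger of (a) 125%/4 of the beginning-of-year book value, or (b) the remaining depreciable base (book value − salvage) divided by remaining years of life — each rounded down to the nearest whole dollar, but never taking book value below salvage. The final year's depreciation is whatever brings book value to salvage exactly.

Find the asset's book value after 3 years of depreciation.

$15,844

Depreciable base = $56,248 − $5,100 = $51,148.
Year 1: DB = ⌊$56,248 × 125%/4⌋ = $17,577; SL = ⌊$51,148/4⌋ = $12,787 → take DB $17,577. Book value $38,671.
Year 2: DB = ⌊$38,671 × 125%/4⌋ = $12,084; SL = ⌊$33,571/3⌋ = $11,190 → take DB $12,084. Book value $26,587.
Year 3: DB = ⌊$26,587 × 125%/4⌋ = $8,308; SL = ⌊$21,487/2⌋ = $10,743 → take SL $10,743. Book value $15,844.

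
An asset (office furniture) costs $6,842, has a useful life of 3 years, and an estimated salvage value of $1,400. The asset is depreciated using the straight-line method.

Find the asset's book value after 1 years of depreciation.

$5,028

Depreciable base = $6,842 − $1,400 = $5,442.
Annual expense = $5,442 / 3 = $1,814.
End of year 1: book value $5,028.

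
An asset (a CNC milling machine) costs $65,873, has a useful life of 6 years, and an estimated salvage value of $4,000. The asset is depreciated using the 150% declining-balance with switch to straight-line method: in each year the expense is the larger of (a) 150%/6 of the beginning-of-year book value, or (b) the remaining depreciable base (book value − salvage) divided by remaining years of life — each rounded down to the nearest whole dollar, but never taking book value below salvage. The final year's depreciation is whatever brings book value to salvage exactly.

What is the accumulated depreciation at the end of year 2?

Depreciable base = $65,873 − $4,000 = $61,873.
Year 1: DB = ⌊$65,873 × 150%/6⌋ = $16,468; SL = ⌊$61,873/6⌋ = $10,312 → take DB $16,468. Book value $49,405.
Year 2: DB = ⌊$49,405 × 150%/6⌋ = $12,351; SL = ⌊$45,405/5⌋ = $9,081 → take DB $12,351. Book value $37,054.
Accumulated through year 2 = $65,873 − $37,054 = $28,819.

$28,819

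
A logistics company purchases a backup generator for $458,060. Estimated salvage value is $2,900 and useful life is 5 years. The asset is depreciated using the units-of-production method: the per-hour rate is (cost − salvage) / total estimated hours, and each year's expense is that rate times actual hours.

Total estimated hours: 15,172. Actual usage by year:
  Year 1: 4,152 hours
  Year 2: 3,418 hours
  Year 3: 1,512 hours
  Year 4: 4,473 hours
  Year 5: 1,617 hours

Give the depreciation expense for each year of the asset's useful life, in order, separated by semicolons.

Depreciable base = $458,060 − $2,900 = $455,160.
Rate = $455,160 / 15,172 hours = $30 per hour.
Year 1: 4,152 × $30 = $124,560. Book value $333,500.
Year 2: 3,418 × $30 = $102,540. Book value $230,960.
Year 3: 1,512 × $30 = $45,360. Book value $185,600.
Year 4: 4,473 × $30 = $134,190. Book value $51,410.
Year 5: 1,617 × $30 = $48,510. Book value $2,900.

$124,560; $102,540; $45,360; $134,190; $48,510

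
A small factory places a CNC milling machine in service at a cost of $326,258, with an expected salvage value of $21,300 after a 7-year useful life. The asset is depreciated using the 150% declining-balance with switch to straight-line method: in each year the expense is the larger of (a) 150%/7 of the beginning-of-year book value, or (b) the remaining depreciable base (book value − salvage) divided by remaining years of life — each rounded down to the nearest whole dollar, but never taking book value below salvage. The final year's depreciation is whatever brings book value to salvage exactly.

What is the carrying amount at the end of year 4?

Depreciable base = $326,258 − $21,300 = $304,958.
Year 1: DB = ⌊$326,258 × 150%/7⌋ = $69,912; SL = ⌊$304,958/7⌋ = $43,565 → take DB $69,912. Book value $256,346.
Year 2: DB = ⌊$256,346 × 150%/7⌋ = $54,931; SL = ⌊$235,046/6⌋ = $39,174 → take DB $54,931. Book value $201,415.
Year 3: DB = ⌊$201,415 × 150%/7⌋ = $43,160; SL = ⌊$180,115/5⌋ = $36,023 → take DB $43,160. Book value $158,255.
Year 4: DB = ⌊$158,255 × 150%/7⌋ = $33,911; SL = ⌊$136,955/4⌋ = $34,238 → take SL $34,238. Book value $124,017.

$124,017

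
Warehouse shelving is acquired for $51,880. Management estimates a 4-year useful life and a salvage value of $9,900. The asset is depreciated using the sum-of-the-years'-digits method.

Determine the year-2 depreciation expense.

$12,594

Depreciable base = $51,880 − $9,900 = $41,980.
Sum of the years' digits = 4+3+2+1 = 10.
Year 1: $41,980 × 4/10 = $16,792. Book value $35,088.
Year 2: $41,980 × 3/10 = $12,594. Book value $22,494.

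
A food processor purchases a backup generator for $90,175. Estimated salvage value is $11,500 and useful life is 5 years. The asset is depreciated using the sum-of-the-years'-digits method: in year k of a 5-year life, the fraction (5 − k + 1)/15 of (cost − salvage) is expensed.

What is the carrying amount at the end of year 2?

$42,970

Depreciable base = $90,175 − $11,500 = $78,675.
Sum of the years' digits = 5+4+3+2+1 = 15.
Year 1: $78,675 × 5/15 = $26,225. Book value $63,950.
Year 2: $78,675 × 4/15 = $20,980. Book value $42,970.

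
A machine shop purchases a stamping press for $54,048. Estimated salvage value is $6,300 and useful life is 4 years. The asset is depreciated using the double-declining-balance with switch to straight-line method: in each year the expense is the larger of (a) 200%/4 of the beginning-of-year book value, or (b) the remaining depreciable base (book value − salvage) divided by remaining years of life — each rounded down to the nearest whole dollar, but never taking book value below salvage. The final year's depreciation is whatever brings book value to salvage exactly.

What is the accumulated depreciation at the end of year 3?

$47,292

Depreciable base = $54,048 − $6,300 = $47,748.
Year 1: DB = ⌊$54,048 × 200%/4⌋ = $27,024; SL = ⌊$47,748/4⌋ = $11,937 → take DB $27,024. Book value $27,024.
Year 2: DB = ⌊$27,024 × 200%/4⌋ = $13,512; SL = ⌊$20,724/3⌋ = $6,908 → take DB $13,512. Book value $13,512.
Year 3: DB = ⌊$13,512 × 200%/4⌋ = $6,756; SL = ⌊$7,212/2⌋ = $3,606 → take DB $6,756. Book value $6,756.
Accumulated through year 3 = $54,048 − $6,756 = $47,292.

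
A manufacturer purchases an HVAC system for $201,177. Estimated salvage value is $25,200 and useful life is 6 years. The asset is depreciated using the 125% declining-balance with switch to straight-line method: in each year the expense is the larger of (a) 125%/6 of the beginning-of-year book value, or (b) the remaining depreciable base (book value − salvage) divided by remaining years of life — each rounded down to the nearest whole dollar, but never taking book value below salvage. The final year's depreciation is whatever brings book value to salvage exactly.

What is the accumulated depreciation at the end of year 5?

$151,104

Depreciable base = $201,177 − $25,200 = $175,977.
Year 1: DB = ⌊$201,177 × 125%/6⌋ = $41,911; SL = ⌊$175,977/6⌋ = $29,329 → take DB $41,911. Book value $159,266.
Year 2: DB = ⌊$159,266 × 125%/6⌋ = $33,180; SL = ⌊$134,066/5⌋ = $26,813 → take DB $33,180. Book value $126,086.
Year 3: DB = ⌊$126,086 × 125%/6⌋ = $26,267; SL = ⌊$100,886/4⌋ = $25,221 → take DB $26,267. Book value $99,819.
Year 4: DB = ⌊$99,819 × 125%/6⌋ = $20,795; SL = ⌊$74,619/3⌋ = $24,873 → take SL $24,873. Book value $74,946.
Year 5: DB = ⌊$74,946 × 125%/6⌋ = $15,613; SL = ⌊$49,746/2⌋ = $24,873 → take SL $24,873. Book value $50,073.
Accumulated through year 5 = $201,177 − $50,073 = $151,104.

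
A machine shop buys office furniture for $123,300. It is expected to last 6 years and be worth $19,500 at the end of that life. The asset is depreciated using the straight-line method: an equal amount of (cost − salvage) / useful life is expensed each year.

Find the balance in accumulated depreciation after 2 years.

Depreciable base = $123,300 − $19,500 = $103,800.
Annual expense = $103,800 / 6 = $17,300.
End of year 1: book value $106,000.
End of year 2: book value $88,700.
Accumulated through year 2 = $123,300 − $88,700 = $34,600.

$34,600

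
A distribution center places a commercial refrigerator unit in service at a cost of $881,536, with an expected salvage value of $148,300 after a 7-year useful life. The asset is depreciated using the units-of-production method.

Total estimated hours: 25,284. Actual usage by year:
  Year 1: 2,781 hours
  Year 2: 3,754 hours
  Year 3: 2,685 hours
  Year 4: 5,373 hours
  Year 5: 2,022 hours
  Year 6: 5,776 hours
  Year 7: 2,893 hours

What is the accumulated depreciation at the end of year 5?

Depreciable base = $881,536 − $148,300 = $733,236.
Rate = $733,236 / 25,284 hours = $29 per hour.
Year 1: 2,781 × $29 = $80,649. Book value $800,887.
Year 2: 3,754 × $29 = $108,866. Book value $692,021.
Year 3: 2,685 × $29 = $77,865. Book value $614,156.
Year 4: 5,373 × $29 = $155,817. Book value $458,339.
Year 5: 2,022 × $29 = $58,638. Book value $399,701.
Accumulated through year 5 = $881,536 − $399,701 = $481,835.

$481,835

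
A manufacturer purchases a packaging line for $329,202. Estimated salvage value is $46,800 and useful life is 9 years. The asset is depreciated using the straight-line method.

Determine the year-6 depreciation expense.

Depreciable base = $329,202 − $46,800 = $282,402.
Annual expense = $282,402 / 9 = $31,378.

$31,378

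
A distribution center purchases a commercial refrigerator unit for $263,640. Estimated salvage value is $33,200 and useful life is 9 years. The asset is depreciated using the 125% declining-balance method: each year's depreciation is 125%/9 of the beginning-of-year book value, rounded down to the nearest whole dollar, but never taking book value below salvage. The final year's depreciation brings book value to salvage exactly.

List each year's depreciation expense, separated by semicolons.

$36,616; $31,531; $27,151; $23,380; $20,133; $17,337; $14,929; $12,855; $46,508

Depreciable base = $263,640 − $33,200 = $230,440.
Year 1: ⌊$263,640 × 125%/9⌋ = $36,616. Book value $227,024.
Year 2: ⌊$227,024 × 125%/9⌋ = $31,531. Book value $195,493.
Year 3: ⌊$195,493 × 125%/9⌋ = $27,151. Book value $168,342.
Year 4: ⌊$168,342 × 125%/9⌋ = $23,380. Book value $144,962.
Year 5: ⌊$144,962 × 125%/9⌋ = $20,133. Book value $124,829.
Year 6: ⌊$124,829 × 125%/9⌋ = $17,337. Book value $107,492.
Year 7: ⌊$107,492 × 125%/9⌋ = $14,929. Book value $92,563.
Year 8: ⌊$92,563 × 125%/9⌋ = $12,855. Book value $79,708.
Year 9 (final): $79,708 − $33,200 = $46,508. Book value $33,200.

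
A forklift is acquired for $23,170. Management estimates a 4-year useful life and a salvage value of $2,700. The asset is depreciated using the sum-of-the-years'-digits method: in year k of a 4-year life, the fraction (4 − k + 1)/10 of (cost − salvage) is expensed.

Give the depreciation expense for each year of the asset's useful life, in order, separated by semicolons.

Depreciable base = $23,170 − $2,700 = $20,470.
Sum of the years' digits = 4+3+2+1 = 10.
Year 1: $20,470 × 4/10 = $8,188. Book value $14,982.
Year 2: $20,470 × 3/10 = $6,141. Book value $8,841.
Year 3: $20,470 × 2/10 = $4,094. Book value $4,747.
Year 4: $20,470 × 1/10 = $2,047. Book value $2,700.

$8,188; $6,141; $4,094; $2,047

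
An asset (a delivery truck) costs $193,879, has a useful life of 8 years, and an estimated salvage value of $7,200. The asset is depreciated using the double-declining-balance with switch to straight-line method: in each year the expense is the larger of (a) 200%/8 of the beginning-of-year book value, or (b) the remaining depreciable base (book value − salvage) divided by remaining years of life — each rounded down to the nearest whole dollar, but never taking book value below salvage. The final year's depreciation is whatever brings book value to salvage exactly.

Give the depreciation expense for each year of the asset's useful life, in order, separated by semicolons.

Depreciable base = $193,879 − $7,200 = $186,679.
Year 1: DB = ⌊$193,879 × 200%/8⌋ = $48,469; SL = ⌊$186,679/8⌋ = $23,334 → take DB $48,469. Book value $145,410.
Year 2: DB = ⌊$145,410 × 200%/8⌋ = $36,352; SL = ⌊$138,210/7⌋ = $19,744 → take DB $36,352. Book value $109,058.
Year 3: DB = ⌊$109,058 × 200%/8⌋ = $27,264; SL = ⌊$101,858/6⌋ = $16,976 → take DB $27,264. Book value $81,794.
Year 4: DB = ⌊$81,794 × 200%/8⌋ = $20,448; SL = ⌊$74,594/5⌋ = $14,918 → take DB $20,448. Book value $61,346.
Year 5: DB = ⌊$61,346 × 200%/8⌋ = $15,336; SL = ⌊$54,146/4⌋ = $13,536 → take DB $15,336. Book value $46,010.
Year 6: DB = ⌊$46,010 × 200%/8⌋ = $11,502; SL = ⌊$38,810/3⌋ = $12,936 → take SL $12,936. Book value $33,074.
Year 7: DB = ⌊$33,074 × 200%/8⌋ = $8,268; SL = ⌊$25,874/2⌋ = $12,937 → take SL $12,937. Book value $20,137.
Year 8 (final): $20,137 − $7,200 = $12,937. Book value $7,200.

$48,469; $36,352; $27,264; $20,448; $15,336; $12,936; $12,937; $12,937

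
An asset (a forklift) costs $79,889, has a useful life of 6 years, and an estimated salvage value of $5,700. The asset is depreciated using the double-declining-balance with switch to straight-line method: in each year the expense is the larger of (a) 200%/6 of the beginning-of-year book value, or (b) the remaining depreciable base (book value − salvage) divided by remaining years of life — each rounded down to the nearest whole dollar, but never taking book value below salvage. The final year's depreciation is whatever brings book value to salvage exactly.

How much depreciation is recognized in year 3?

Depreciable base = $79,889 − $5,700 = $74,189.
Year 1: DB = ⌊$79,889 × 200%/6⌋ = $26,629; SL = ⌊$74,189/6⌋ = $12,364 → take DB $26,629. Book value $53,260.
Year 2: DB = ⌊$53,260 × 200%/6⌋ = $17,753; SL = ⌊$47,560/5⌋ = $9,512 → take DB $17,753. Book value $35,507.
Year 3: DB = ⌊$35,507 × 200%/6⌋ = $11,835; SL = ⌊$29,807/4⌋ = $7,451 → take DB $11,835. Book value $23,672.

$11,835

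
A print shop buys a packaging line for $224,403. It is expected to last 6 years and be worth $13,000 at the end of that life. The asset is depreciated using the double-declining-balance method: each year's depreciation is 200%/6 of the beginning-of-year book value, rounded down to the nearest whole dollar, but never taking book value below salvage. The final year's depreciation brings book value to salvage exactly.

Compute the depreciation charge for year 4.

Depreciable base = $224,403 − $13,000 = $211,403.
Year 1: ⌊$224,403 × 200%/6⌋ = $74,801. Book value $149,602.
Year 2: ⌊$149,602 × 200%/6⌋ = $49,867. Book value $99,735.
Year 3: ⌊$99,735 × 200%/6⌋ = $33,245. Book value $66,490.
Year 4: ⌊$66,490 × 200%/6⌋ = $22,163. Book value $44,327.

$22,163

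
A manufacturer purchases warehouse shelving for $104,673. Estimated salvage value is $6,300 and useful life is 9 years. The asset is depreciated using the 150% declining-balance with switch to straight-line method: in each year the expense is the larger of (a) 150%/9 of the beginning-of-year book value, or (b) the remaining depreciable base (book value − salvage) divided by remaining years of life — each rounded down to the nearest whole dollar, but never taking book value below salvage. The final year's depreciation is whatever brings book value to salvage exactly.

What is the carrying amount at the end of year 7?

$23,972

Depreciable base = $104,673 − $6,300 = $98,373.
Year 1: DB = ⌊$104,673 × 150%/9⌋ = $17,445; SL = ⌊$98,373/9⌋ = $10,930 → take DB $17,445. Book value $87,228.
Year 2: DB = ⌊$87,228 × 150%/9⌋ = $14,538; SL = ⌊$80,928/8⌋ = $10,116 → take DB $14,538. Book value $72,690.
Year 3: DB = ⌊$72,690 × 150%/9⌋ = $12,115; SL = ⌊$66,390/7⌋ = $9,484 → take DB $12,115. Book value $60,575.
Year 4: DB = ⌊$60,575 × 150%/9⌋ = $10,095; SL = ⌊$54,275/6⌋ = $9,045 → take DB $10,095. Book value $50,480.
Year 5: DB = ⌊$50,480 × 150%/9⌋ = $8,413; SL = ⌊$44,180/5⌋ = $8,836 → take SL $8,836. Book value $41,644.
Year 6: DB = ⌊$41,644 × 150%/9⌋ = $6,940; SL = ⌊$35,344/4⌋ = $8,836 → take SL $8,836. Book value $32,808.
Year 7: DB = ⌊$32,808 × 150%/9⌋ = $5,468; SL = ⌊$26,508/3⌋ = $8,836 → take SL $8,836. Book value $23,972.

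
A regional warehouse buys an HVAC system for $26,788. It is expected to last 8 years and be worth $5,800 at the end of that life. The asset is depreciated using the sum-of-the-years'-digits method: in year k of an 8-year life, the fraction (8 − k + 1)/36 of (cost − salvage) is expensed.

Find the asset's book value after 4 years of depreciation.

$11,630

Depreciable base = $26,788 − $5,800 = $20,988.
Sum of the years' digits = 8+7+6+5+4+3+2+1 = 36.
Year 1: $20,988 × 8/36 = $4,664. Book value $22,124.
Year 2: $20,988 × 7/36 = $4,081. Book value $18,043.
Year 3: $20,988 × 6/36 = $3,498. Book value $14,545.
Year 4: $20,988 × 5/36 = $2,915. Book value $11,630.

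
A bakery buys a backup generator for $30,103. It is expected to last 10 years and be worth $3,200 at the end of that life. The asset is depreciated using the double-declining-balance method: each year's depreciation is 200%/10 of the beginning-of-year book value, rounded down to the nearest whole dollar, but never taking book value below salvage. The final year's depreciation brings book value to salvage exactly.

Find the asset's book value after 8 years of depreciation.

Depreciable base = $30,103 − $3,200 = $26,903.
Year 1: ⌊$30,103 × 200%/10⌋ = $6,020. Book value $24,083.
Year 2: ⌊$24,083 × 200%/10⌋ = $4,816. Book value $19,267.
Year 3: ⌊$19,267 × 200%/10⌋ = $3,853. Book value $15,414.
Year 4: ⌊$15,414 × 200%/10⌋ = $3,082. Book value $12,332.
Year 5: ⌊$12,332 × 200%/10⌋ = $2,466. Book value $9,866.
Year 6: ⌊$9,866 × 200%/10⌋ = $1,973. Book value $7,893.
Year 7: ⌊$7,893 × 200%/10⌋ = $1,578. Book value $6,315.
Year 8: ⌊$6,315 × 200%/10⌋ = $1,263. Book value $5,052.

$5,052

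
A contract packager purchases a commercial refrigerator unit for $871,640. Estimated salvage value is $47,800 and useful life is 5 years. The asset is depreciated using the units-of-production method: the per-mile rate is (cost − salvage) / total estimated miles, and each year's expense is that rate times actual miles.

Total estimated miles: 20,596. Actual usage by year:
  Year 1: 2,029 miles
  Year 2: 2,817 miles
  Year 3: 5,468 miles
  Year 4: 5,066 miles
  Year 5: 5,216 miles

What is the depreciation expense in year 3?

Depreciable base = $871,640 − $47,800 = $823,840.
Rate = $823,840 / 20,596 miles = $40 per mile.
Year 1: 2,029 × $40 = $81,160. Book value $790,480.
Year 2: 2,817 × $40 = $112,680. Book value $677,800.
Year 3: 5,468 × $40 = $218,720. Book value $459,080.

$218,720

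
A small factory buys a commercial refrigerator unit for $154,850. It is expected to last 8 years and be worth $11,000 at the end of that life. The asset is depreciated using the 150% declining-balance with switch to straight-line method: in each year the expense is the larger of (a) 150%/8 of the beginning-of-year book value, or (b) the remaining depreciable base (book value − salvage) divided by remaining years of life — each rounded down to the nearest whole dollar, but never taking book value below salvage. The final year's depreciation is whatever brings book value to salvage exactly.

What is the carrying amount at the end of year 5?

$53,365

Depreciable base = $154,850 − $11,000 = $143,850.
Year 1: DB = ⌊$154,850 × 150%/8⌋ = $29,034; SL = ⌊$143,850/8⌋ = $17,981 → take DB $29,034. Book value $125,816.
Year 2: DB = ⌊$125,816 × 150%/8⌋ = $23,590; SL = ⌊$114,816/7⌋ = $16,402 → take DB $23,590. Book value $102,226.
Year 3: DB = ⌊$102,226 × 150%/8⌋ = $19,167; SL = ⌊$91,226/6⌋ = $15,204 → take DB $19,167. Book value $83,059.
Year 4: DB = ⌊$83,059 × 150%/8⌋ = $15,573; SL = ⌊$72,059/5⌋ = $14,411 → take DB $15,573. Book value $67,486.
Year 5: DB = ⌊$67,486 × 150%/8⌋ = $12,653; SL = ⌊$56,486/4⌋ = $14,121 → take SL $14,121. Book value $53,365.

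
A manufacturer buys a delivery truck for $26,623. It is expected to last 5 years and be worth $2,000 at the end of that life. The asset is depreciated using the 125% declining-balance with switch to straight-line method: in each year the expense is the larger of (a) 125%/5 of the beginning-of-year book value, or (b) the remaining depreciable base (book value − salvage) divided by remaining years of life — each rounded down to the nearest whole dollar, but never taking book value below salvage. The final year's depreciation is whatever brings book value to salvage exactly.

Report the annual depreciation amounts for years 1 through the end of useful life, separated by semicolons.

Depreciable base = $26,623 − $2,000 = $24,623.
Year 1: DB = ⌊$26,623 × 125%/5⌋ = $6,655; SL = ⌊$24,623/5⌋ = $4,924 → take DB $6,655. Book value $19,968.
Year 2: DB = ⌊$19,968 × 125%/5⌋ = $4,992; SL = ⌊$17,968/4⌋ = $4,492 → take DB $4,992. Book value $14,976.
Year 3: DB = ⌊$14,976 × 125%/5⌋ = $3,744; SL = ⌊$12,976/3⌋ = $4,325 → take SL $4,325. Book value $10,651.
Year 4: DB = ⌊$10,651 × 125%/5⌋ = $2,662; SL = ⌊$8,651/2⌋ = $4,325 → take SL $4,325. Book value $6,326.
Year 5 (final): $6,326 − $2,000 = $4,326. Book value $2,000.

$6,655; $4,992; $4,325; $4,325; $4,326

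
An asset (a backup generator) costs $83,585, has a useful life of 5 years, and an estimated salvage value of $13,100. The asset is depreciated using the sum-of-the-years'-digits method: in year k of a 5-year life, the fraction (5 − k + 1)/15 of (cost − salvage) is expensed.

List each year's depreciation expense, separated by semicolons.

$23,495; $18,796; $14,097; $9,398; $4,699

Depreciable base = $83,585 − $13,100 = $70,485.
Sum of the years' digits = 5+4+3+2+1 = 15.
Year 1: $70,485 × 5/15 = $23,495. Book value $60,090.
Year 2: $70,485 × 4/15 = $18,796. Book value $41,294.
Year 3: $70,485 × 3/15 = $14,097. Book value $27,197.
Year 4: $70,485 × 2/15 = $9,398. Book value $17,799.
Year 5: $70,485 × 1/15 = $4,699. Book value $13,100.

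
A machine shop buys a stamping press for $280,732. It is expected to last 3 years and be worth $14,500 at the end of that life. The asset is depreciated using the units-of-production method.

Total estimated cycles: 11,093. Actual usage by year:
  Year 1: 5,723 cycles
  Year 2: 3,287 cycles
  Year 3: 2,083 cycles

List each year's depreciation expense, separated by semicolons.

Depreciable base = $280,732 − $14,500 = $266,232.
Rate = $266,232 / 11,093 cycles = $24 per cycle.
Year 1: 5,723 × $24 = $137,352. Book value $143,380.
Year 2: 3,287 × $24 = $78,888. Book value $64,492.
Year 3: 2,083 × $24 = $49,992. Book value $14,500.

$137,352; $78,888; $49,992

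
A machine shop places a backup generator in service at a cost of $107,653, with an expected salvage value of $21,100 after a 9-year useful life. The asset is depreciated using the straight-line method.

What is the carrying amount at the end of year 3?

Depreciable base = $107,653 − $21,100 = $86,553.
Annual expense = $86,553 / 9 = $9,617.
End of year 1: book value $98,036.
End of year 2: book value $88,419.
End of year 3: book value $78,802.

$78,802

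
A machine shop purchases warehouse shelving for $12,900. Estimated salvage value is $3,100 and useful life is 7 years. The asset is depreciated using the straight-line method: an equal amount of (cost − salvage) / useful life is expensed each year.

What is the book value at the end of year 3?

$8,700

Depreciable base = $12,900 − $3,100 = $9,800.
Annual expense = $9,800 / 7 = $1,400.
End of year 1: book value $11,500.
End of year 2: book value $10,100.
End of year 3: book value $8,700.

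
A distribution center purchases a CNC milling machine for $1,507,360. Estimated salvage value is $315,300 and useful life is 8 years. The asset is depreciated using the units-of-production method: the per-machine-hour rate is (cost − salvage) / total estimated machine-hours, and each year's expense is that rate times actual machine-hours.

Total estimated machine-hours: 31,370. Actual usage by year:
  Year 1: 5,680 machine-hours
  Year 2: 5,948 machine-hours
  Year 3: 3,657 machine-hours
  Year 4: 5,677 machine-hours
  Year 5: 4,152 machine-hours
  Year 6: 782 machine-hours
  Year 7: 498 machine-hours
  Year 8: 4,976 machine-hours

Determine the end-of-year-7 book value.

Depreciable base = $1,507,360 − $315,300 = $1,192,060.
Rate = $1,192,060 / 31,370 machine-hours = $38 per machine-hour.
Year 1: 5,680 × $38 = $215,840. Book value $1,291,520.
Year 2: 5,948 × $38 = $226,024. Book value $1,065,496.
Year 3: 3,657 × $38 = $138,966. Book value $926,530.
Year 4: 5,677 × $38 = $215,726. Book value $710,804.
Year 5: 4,152 × $38 = $157,776. Book value $553,028.
Year 6: 782 × $38 = $29,716. Book value $523,312.
Year 7: 498 × $38 = $18,924. Book value $504,388.

$504,388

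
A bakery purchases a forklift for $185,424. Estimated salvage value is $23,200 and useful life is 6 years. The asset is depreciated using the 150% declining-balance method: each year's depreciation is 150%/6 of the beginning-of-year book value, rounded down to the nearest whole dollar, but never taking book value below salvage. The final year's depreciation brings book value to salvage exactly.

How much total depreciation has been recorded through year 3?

$107,198

Depreciable base = $185,424 − $23,200 = $162,224.
Year 1: ⌊$185,424 × 150%/6⌋ = $46,356. Book value $139,068.
Year 2: ⌊$139,068 × 150%/6⌋ = $34,767. Book value $104,301.
Year 3: ⌊$104,301 × 150%/6⌋ = $26,075. Book value $78,226.
Accumulated through year 3 = $185,424 − $78,226 = $107,198.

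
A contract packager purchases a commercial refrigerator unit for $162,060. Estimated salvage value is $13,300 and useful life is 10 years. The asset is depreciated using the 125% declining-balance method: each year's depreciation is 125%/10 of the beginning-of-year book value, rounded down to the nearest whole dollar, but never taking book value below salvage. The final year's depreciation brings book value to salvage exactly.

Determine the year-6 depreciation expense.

Depreciable base = $162,060 − $13,300 = $148,760.
Year 1: ⌊$162,060 × 125%/10⌋ = $20,257. Book value $141,803.
Year 2: ⌊$141,803 × 125%/10⌋ = $17,725. Book value $124,078.
Year 3: ⌊$124,078 × 125%/10⌋ = $15,509. Book value $108,569.
Year 4: ⌊$108,569 × 125%/10⌋ = $13,571. Book value $94,998.
Year 5: ⌊$94,998 × 125%/10⌋ = $11,874. Book value $83,124.
Year 6: ⌊$83,124 × 125%/10⌋ = $10,390. Book value $72,734.

$10,390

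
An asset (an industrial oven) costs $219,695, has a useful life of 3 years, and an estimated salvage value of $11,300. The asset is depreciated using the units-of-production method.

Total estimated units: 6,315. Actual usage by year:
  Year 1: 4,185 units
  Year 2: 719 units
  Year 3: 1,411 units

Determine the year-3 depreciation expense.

Depreciable base = $219,695 − $11,300 = $208,395.
Rate = $208,395 / 6,315 units = $33 per unit.
Year 1: 4,185 × $33 = $138,105. Book value $81,590.
Year 2: 719 × $33 = $23,727. Book value $57,863.
Year 3: 1,411 × $33 = $46,563. Book value $11,300.

$46,563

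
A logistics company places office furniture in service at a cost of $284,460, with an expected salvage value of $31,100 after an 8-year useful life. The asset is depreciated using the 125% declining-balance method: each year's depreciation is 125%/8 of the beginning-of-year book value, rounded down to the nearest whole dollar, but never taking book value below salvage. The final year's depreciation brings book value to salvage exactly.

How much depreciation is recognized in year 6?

Depreciable base = $284,460 − $31,100 = $253,360.
Year 1: ⌊$284,460 × 125%/8⌋ = $44,446. Book value $240,014.
Year 2: ⌊$240,014 × 125%/8⌋ = $37,502. Book value $202,512.
Year 3: ⌊$202,512 × 125%/8⌋ = $31,642. Book value $170,870.
Year 4: ⌊$170,870 × 125%/8⌋ = $26,698. Book value $144,172.
Year 5: ⌊$144,172 × 125%/8⌋ = $22,526. Book value $121,646.
Year 6: ⌊$121,646 × 125%/8⌋ = $19,007. Book value $102,639.

$19,007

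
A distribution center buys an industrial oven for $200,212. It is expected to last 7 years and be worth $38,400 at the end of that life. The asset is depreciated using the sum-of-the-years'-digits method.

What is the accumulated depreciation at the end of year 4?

$127,138

Depreciable base = $200,212 − $38,400 = $161,812.
Sum of the years' digits = 7+6+5+4+3+2+1 = 28.
Year 1: $161,812 × 7/28 = $40,453. Book value $159,759.
Year 2: $161,812 × 6/28 = $34,674. Book value $125,085.
Year 3: $161,812 × 5/28 = $28,895. Book value $96,190.
Year 4: $161,812 × 4/28 = $23,116. Book value $73,074.
Accumulated through year 4 = $200,212 − $73,074 = $127,138.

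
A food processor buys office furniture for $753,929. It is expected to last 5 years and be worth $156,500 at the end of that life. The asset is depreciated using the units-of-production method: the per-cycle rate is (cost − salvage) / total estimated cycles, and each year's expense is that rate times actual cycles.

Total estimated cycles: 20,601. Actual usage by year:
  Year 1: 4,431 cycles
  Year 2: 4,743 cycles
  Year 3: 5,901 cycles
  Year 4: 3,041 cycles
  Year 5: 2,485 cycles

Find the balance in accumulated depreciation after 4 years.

Depreciable base = $753,929 − $156,500 = $597,429.
Rate = $597,429 / 20,601 cycles = $29 per cycle.
Year 1: 4,431 × $29 = $128,499. Book value $625,430.
Year 2: 4,743 × $29 = $137,547. Book value $487,883.
Year 3: 5,901 × $29 = $171,129. Book value $316,754.
Year 4: 3,041 × $29 = $88,189. Book value $228,565.
Accumulated through year 4 = $753,929 − $228,565 = $525,364.

$525,364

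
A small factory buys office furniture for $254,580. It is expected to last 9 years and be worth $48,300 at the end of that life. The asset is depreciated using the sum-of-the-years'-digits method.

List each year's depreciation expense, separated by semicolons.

$41,256; $36,672; $32,088; $27,504; $22,920; $18,336; $13,752; $9,168; $4,584

Depreciable base = $254,580 − $48,300 = $206,280.
Sum of the years' digits = 9+8+7+6+5+4+3+2+1 = 45.
Year 1: $206,280 × 9/45 = $41,256. Book value $213,324.
Year 2: $206,280 × 8/45 = $36,672. Book value $176,652.
Year 3: $206,280 × 7/45 = $32,088. Book value $144,564.
Year 4: $206,280 × 6/45 = $27,504. Book value $117,060.
Year 5: $206,280 × 5/45 = $22,920. Book value $94,140.
Year 6: $206,280 × 4/45 = $18,336. Book value $75,804.
Year 7: $206,280 × 3/45 = $13,752. Book value $62,052.
Year 8: $206,280 × 2/45 = $9,168. Book value $52,884.
Year 9: $206,280 × 1/45 = $4,584. Book value $48,300.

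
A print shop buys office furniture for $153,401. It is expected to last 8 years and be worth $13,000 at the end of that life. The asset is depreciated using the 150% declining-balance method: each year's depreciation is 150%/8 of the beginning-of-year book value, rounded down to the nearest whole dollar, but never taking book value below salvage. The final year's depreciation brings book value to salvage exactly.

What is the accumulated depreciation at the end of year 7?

Depreciable base = $153,401 − $13,000 = $140,401.
Year 1: ⌊$153,401 × 150%/8⌋ = $28,762. Book value $124,639.
Year 2: ⌊$124,639 × 150%/8⌋ = $23,369. Book value $101,270.
Year 3: ⌊$101,270 × 150%/8⌋ = $18,988. Book value $82,282.
Year 4: ⌊$82,282 × 150%/8⌋ = $15,427. Book value $66,855.
Year 5: ⌊$66,855 × 150%/8⌋ = $12,535. Book value $54,320.
Year 6: ⌊$54,320 × 150%/8⌋ = $10,185. Book value $44,135.
Year 7: ⌊$44,135 × 150%/8⌋ = $8,275. Book value $35,860.
Accumulated through year 7 = $153,401 − $35,860 = $117,541.

$117,541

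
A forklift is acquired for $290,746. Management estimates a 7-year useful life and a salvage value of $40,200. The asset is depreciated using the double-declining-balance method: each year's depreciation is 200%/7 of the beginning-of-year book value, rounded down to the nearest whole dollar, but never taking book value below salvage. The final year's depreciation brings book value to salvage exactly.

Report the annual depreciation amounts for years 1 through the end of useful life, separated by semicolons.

$83,070; $59,336; $42,382; $30,273; $21,624; $13,861; $0

Depreciable base = $290,746 − $40,200 = $250,546.
Year 1: ⌊$290,746 × 200%/7⌋ = $83,070. Book value $207,676.
Year 2: ⌊$207,676 × 200%/7⌋ = $59,336. Book value $148,340.
Year 3: ⌊$148,340 × 200%/7⌋ = $42,382. Book value $105,958.
Year 4: ⌊$105,958 × 200%/7⌋ = $30,273. Book value $75,685.
Year 5: ⌊$75,685 × 200%/7⌋ = $21,624. Book value $54,061.
Year 6: ⌊$54,061 × 200%/7⌋ = $15,446, capped at $13,861. Book value $40,200.
Year 7 (final): $40,200 − $40,200 = $0. Book value $40,200.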